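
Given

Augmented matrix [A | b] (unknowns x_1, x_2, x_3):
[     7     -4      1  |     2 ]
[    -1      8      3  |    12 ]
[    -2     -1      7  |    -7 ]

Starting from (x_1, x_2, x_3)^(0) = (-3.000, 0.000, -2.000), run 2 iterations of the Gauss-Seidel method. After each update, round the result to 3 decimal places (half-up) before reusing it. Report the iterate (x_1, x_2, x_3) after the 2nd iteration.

Iteration 1:
  x_1 = (2 - (-4)·0.000 - (1)·-2.000) / (7) = 0.571
  x_2 = (12 - (-1)·0.571 - (3)·-2.000) / (8) = 2.321
  x_3 = (-7 - (-2)·0.571 - (-1)·2.321) / (7) = -0.505
Iteration 2:
  x_1 = (2 - (-4)·2.321 - (1)·-0.505) / (7) = 1.684
  x_2 = (12 - (-1)·1.684 - (3)·-0.505) / (8) = 1.900
  x_3 = (-7 - (-2)·1.684 - (-1)·1.900) / (7) = -0.247

(1.684, 1.900, -0.247)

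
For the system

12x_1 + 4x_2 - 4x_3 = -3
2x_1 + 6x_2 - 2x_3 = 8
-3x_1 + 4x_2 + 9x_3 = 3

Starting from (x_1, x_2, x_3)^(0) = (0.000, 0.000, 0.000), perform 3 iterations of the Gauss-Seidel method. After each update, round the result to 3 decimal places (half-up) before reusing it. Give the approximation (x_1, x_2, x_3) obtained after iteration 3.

Iteration 1:
  x_1 = (-3 - (4)·0.000 - (-4)·0.000) / (12) = -0.250
  x_2 = (8 - (2)·-0.250 - (-2)·0.000) / (6) = 1.417
  x_3 = (3 - (-3)·-0.250 - (4)·1.417) / (9) = -0.380
Iteration 2:
  x_1 = (-3 - (4)·1.417 - (-4)·-0.380) / (12) = -0.849
  x_2 = (8 - (2)·-0.849 - (-2)·-0.380) / (6) = 1.490
  x_3 = (3 - (-3)·-0.849 - (4)·1.490) / (9) = -0.612
Iteration 3:
  x_1 = (-3 - (4)·1.490 - (-4)·-0.612) / (12) = -0.951
  x_2 = (8 - (2)·-0.951 - (-2)·-0.612) / (6) = 1.446
  x_3 = (3 - (-3)·-0.951 - (4)·1.446) / (9) = -0.626

(-0.951, 1.446, -0.626)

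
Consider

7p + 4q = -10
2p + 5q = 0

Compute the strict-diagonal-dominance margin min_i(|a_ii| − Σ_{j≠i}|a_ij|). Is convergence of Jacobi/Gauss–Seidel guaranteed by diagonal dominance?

row 1: |7| − (4) = 3
row 2: |5| − (2) = 3
minimum over rows = 3 → strictly diagonally dominant (convergence guaranteed)

3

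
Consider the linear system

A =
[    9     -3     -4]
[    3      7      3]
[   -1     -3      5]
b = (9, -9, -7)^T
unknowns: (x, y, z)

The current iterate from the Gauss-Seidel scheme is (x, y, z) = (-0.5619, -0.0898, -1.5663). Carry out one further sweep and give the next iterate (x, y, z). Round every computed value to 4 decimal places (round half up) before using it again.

(0.2739, -0.7318, -1.7843)

One sweep:
  x = (9 - (-3)·-0.0898 - (-4)·-1.5663) / (9) = 0.2739
  y = (-9 - (3)·0.2739 - (3)·-1.5663) / (7) = -0.7318
  z = (-7 - (-1)·0.2739 - (-3)·-0.7318) / (5) = -1.7843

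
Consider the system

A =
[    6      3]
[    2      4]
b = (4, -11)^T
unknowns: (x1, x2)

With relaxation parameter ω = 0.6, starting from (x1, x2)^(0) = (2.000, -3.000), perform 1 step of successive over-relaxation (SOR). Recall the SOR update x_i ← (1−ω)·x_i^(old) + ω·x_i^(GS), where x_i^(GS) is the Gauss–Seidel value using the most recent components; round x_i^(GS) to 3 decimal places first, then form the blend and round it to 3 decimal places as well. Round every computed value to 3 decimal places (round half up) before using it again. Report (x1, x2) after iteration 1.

(2.100, -3.480)

Iteration 1:
  x1: GS value = (4 - (3)·-3.000) / (6) = 2.167;  x1 ← (1−ω)·2.000 + ω·2.167 = 2.100
  x2: GS value = (-11 - (2)·2.100) / (4) = -3.800;  x2 ← (1−ω)·-3.000 + ω·-3.800 = -3.480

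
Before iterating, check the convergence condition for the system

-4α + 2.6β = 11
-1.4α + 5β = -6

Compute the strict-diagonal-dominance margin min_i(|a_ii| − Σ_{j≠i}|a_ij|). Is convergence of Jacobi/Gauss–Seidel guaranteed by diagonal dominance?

row 1: |-4| − (2.6) = 1.4
row 2: |5| − (1.4) = 3.6
minimum over rows = 1.4 → strictly diagonally dominant (convergence guaranteed)

1.4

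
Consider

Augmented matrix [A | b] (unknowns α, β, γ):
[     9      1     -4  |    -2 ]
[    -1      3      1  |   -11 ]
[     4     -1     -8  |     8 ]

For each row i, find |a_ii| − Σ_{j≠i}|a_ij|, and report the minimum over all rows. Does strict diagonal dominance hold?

row 1: |9| − (1+4) = 4
row 2: |3| − (1+1) = 1
row 3: |-8| − (4+1) = 3
minimum over rows = 1 → strictly diagonally dominant (convergence guaranteed)

1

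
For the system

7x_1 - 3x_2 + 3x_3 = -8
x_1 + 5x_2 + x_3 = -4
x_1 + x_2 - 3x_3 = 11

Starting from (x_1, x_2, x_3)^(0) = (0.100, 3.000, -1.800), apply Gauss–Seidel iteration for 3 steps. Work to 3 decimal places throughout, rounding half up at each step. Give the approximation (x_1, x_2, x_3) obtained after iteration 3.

Iteration 1:
  x_1 = (-8 - (-3)·3.000 - (3)·-1.800) / (7) = 0.914
  x_2 = (-4 - (1)·0.914 - (1)·-1.800) / (5) = -0.623
  x_3 = (11 - (1)·0.914 - (1)·-0.623) / (-3) = -3.570
Iteration 2:
  x_1 = (-8 - (-3)·-0.623 - (3)·-3.570) / (7) = 0.120
  x_2 = (-4 - (1)·0.120 - (1)·-3.570) / (5) = -0.110
  x_3 = (11 - (1)·0.120 - (1)·-0.110) / (-3) = -3.663
Iteration 3:
  x_1 = (-8 - (-3)·-0.110 - (3)·-3.663) / (7) = 0.380
  x_2 = (-4 - (1)·0.380 - (1)·-3.663) / (5) = -0.143
  x_3 = (11 - (1)·0.380 - (1)·-0.143) / (-3) = -3.588

(0.380, -0.143, -3.588)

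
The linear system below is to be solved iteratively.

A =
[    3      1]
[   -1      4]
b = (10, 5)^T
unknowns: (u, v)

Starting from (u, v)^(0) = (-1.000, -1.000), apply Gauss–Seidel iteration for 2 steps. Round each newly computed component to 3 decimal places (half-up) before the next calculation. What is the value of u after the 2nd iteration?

Iteration 1:
  u = (10 - (1)·-1.000) / (3) = 3.667
  v = (5 - (-1)·3.667) / (4) = 2.167
Iteration 2:
  u = (10 - (1)·2.167) / (3) = 2.611
  v = (5 - (-1)·2.611) / (4) = 1.903

2.611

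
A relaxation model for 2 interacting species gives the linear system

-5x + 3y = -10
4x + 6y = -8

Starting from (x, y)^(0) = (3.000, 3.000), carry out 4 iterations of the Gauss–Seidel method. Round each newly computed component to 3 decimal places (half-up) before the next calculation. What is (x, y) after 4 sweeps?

(0.669, -1.779)

Iteration 1:
  x = (-10 - (3)·3.000) / (-5) = 3.800
  y = (-8 - (4)·3.800) / (6) = -3.867
Iteration 2:
  x = (-10 - (3)·-3.867) / (-5) = -0.320
  y = (-8 - (4)·-0.320) / (6) = -1.120
Iteration 3:
  x = (-10 - (3)·-1.120) / (-5) = 1.328
  y = (-8 - (4)·1.328) / (6) = -2.219
Iteration 4:
  x = (-10 - (3)·-2.219) / (-5) = 0.669
  y = (-8 - (4)·0.669) / (6) = -1.779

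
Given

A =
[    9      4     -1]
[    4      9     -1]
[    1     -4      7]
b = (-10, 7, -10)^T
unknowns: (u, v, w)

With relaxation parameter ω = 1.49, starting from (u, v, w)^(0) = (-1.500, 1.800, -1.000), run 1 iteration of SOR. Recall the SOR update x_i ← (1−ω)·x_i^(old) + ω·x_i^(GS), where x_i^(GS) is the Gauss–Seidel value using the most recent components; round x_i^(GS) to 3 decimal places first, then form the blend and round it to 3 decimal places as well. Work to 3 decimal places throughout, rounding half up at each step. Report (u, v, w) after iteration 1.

(-2.278, 1.620, 0.226)

Iteration 1:
  u: GS value = (-10 - (4)·1.800 - (-1)·-1.000) / (9) = -2.022;  u ← (1−ω)·-1.500 + ω·-2.022 = -2.278
  v: GS value = (7 - (4)·-2.278 - (-1)·-1.000) / (9) = 1.679;  v ← (1−ω)·1.800 + ω·1.679 = 1.620
  w: GS value = (-10 - (1)·-2.278 - (-4)·1.620) / (7) = -0.177;  w ← (1−ω)·-1.000 + ω·-0.177 = 0.226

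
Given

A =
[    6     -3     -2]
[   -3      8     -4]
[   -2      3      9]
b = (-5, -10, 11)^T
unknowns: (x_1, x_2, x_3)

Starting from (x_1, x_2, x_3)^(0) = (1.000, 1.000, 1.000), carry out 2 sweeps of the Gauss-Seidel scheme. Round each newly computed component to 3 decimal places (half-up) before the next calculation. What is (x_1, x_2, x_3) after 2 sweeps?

Iteration 1:
  x_1 = (-5 - (-3)·1.000 - (-2)·1.000) / (6) = 0.000
  x_2 = (-10 - (-3)·0.000 - (-4)·1.000) / (8) = -0.750
  x_3 = (11 - (-2)·0.000 - (3)·-0.750) / (9) = 1.472
Iteration 2:
  x_1 = (-5 - (-3)·-0.750 - (-2)·1.472) / (6) = -0.718
  x_2 = (-10 - (-3)·-0.718 - (-4)·1.472) / (8) = -0.783
  x_3 = (11 - (-2)·-0.718 - (3)·-0.783) / (9) = 1.324

(-0.718, -0.783, 1.324)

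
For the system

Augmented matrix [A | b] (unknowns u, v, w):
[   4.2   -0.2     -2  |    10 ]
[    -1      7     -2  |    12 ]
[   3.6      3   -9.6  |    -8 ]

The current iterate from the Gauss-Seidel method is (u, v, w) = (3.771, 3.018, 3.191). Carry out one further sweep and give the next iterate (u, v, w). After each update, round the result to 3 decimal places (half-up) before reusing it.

(4.044, 3.204, 3.351)

One sweep:
  u = (10 - (-0.2)·3.018 - (-2)·3.191) / (4.2) = 4.044
  v = (12 - (-1)·4.044 - (-2)·3.191) / (7) = 3.204
  w = (-8 - (3.6)·4.044 - (3)·3.204) / (-9.6) = 3.351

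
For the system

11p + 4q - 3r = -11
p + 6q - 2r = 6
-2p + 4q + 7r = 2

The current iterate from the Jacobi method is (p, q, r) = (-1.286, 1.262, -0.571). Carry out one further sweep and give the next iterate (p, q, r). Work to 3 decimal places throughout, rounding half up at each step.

One sweep:
  p = (-11 - (4)·1.262 - (-3)·-0.571) / (11) = -1.615
  q = (6 - (1)·-1.286 - (-2)·-0.571) / (6) = 1.024
  r = (2 - (-2)·-1.286 - (4)·1.262) / (7) = -0.803

(-1.615, 1.024, -0.803)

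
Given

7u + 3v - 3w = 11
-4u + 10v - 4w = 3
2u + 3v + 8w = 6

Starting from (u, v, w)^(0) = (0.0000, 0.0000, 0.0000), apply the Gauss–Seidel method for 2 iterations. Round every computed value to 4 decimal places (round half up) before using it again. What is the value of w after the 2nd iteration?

Iteration 1:
  u = (11 - (3)·0.0000 - (-3)·0.0000) / (7) = 1.5714
  v = (3 - (-4)·1.5714 - (-4)·0.0000) / (10) = 0.9286
  w = (6 - (2)·1.5714 - (3)·0.9286) / (8) = 0.0089
Iteration 2:
  u = (11 - (3)·0.9286 - (-3)·0.0089) / (7) = 1.1773
  v = (3 - (-4)·1.1773 - (-4)·0.0089) / (10) = 0.7745
  w = (6 - (2)·1.1773 - (3)·0.7745) / (8) = 0.1652

0.1652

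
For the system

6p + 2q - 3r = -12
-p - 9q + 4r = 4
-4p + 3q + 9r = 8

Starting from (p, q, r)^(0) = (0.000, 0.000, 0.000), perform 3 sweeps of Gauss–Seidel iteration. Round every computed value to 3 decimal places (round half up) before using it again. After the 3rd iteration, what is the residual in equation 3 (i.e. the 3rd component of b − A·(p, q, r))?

0.003

Iteration 1:
  p = (-12 - (2)·0.000 - (-3)·0.000) / (6) = -2.000
  q = (4 - (-1)·-2.000 - (4)·0.000) / (-9) = -0.222
  r = (8 - (-4)·-2.000 - (3)·-0.222) / (9) = 0.074
Iteration 2:
  p = (-12 - (2)·-0.222 - (-3)·0.074) / (6) = -1.889
  q = (4 - (-1)·-1.889 - (4)·0.074) / (-9) = -0.202
  r = (8 - (-4)·-1.889 - (3)·-0.202) / (9) = 0.117
Iteration 3:
  p = (-12 - (2)·-0.202 - (-3)·0.117) / (6) = -1.874
  q = (4 - (-1)·-1.874 - (4)·0.117) / (-9) = -0.184
  r = (8 - (-4)·-1.874 - (3)·-0.184) / (9) = 0.117
Residual b − A·x = (-0.037, 0.002, 0.003)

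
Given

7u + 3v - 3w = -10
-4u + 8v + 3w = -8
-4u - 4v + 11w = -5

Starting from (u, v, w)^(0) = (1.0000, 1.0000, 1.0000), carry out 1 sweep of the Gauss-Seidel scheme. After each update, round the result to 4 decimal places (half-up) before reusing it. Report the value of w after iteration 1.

-1.7338

Iteration 1:
  u = (-10 - (3)·1.0000 - (-3)·1.0000) / (7) = -1.4286
  v = (-8 - (-4)·-1.4286 - (3)·1.0000) / (8) = -2.0893
  w = (-5 - (-4)·-1.4286 - (-4)·-2.0893) / (11) = -1.7338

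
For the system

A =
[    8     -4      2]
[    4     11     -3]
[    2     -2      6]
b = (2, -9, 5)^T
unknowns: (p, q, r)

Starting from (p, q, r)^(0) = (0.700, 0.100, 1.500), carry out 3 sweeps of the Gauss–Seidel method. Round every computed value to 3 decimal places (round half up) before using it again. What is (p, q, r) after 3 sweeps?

Iteration 1:
  p = (2 - (-4)·0.100 - (2)·1.500) / (8) = -0.075
  q = (-9 - (4)·-0.075 - (-3)·1.500) / (11) = -0.382
  r = (5 - (2)·-0.075 - (-2)·-0.382) / (6) = 0.731
Iteration 2:
  p = (2 - (-4)·-0.382 - (2)·0.731) / (8) = -0.124
  q = (-9 - (4)·-0.124 - (-3)·0.731) / (11) = -0.574
  r = (5 - (2)·-0.124 - (-2)·-0.574) / (6) = 0.683
Iteration 3:
  p = (2 - (-4)·-0.574 - (2)·0.683) / (8) = -0.208
  q = (-9 - (4)·-0.208 - (-3)·0.683) / (11) = -0.556
  r = (5 - (2)·-0.208 - (-2)·-0.556) / (6) = 0.717

(-0.208, -0.556, 0.717)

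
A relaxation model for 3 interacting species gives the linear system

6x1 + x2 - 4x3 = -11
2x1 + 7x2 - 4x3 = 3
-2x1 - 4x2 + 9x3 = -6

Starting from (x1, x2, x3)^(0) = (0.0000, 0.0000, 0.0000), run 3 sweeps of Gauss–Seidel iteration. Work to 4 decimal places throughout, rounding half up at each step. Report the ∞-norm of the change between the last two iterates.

0.1141

Iteration 1:
  x1 = (-11 - (1)·0.0000 - (-4)·0.0000) / (6) = -1.8333
  x2 = (3 - (2)·-1.8333 - (-4)·0.0000) / (7) = 0.9524
  x3 = (-6 - (-2)·-1.8333 - (-4)·0.9524) / (9) = -0.6508
Iteration 2:
  x1 = (-11 - (1)·0.9524 - (-4)·-0.6508) / (6) = -2.4259
  x2 = (3 - (2)·-2.4259 - (-4)·-0.6508) / (7) = 0.7498
  x3 = (-6 - (-2)·-2.4259 - (-4)·0.7498) / (9) = -0.8725
Iteration 3:
  x1 = (-11 - (1)·0.7498 - (-4)·-0.8725) / (6) = -2.5400
  x2 = (3 - (2)·-2.5400 - (-4)·-0.8725) / (7) = 0.6557
  x3 = (-6 - (-2)·-2.5400 - (-4)·0.6557) / (9) = -0.9397
Change: (-0.1141, -0.0941, -0.0672) → max |·| = 0.1141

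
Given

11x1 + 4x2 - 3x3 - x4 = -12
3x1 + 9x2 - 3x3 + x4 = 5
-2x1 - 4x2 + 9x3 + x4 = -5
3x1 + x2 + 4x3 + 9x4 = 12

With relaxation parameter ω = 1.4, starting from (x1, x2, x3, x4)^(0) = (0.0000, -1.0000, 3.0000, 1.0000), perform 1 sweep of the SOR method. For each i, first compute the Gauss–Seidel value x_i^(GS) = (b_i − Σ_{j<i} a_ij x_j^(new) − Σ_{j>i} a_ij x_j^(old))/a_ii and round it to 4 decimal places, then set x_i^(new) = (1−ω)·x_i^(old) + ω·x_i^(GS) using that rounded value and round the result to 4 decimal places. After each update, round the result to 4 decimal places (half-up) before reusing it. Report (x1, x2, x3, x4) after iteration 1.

Iteration 1:
  x1: GS value = (-12 - (4)·-1.0000 - (-3)·3.0000 - (-1)·1.0000) / (11) = 0.1818;  x1 ← (1−ω)·0.0000 + ω·0.1818 = 0.2545
  x2: GS value = (5 - (3)·0.2545 - (-3)·3.0000 - (1)·1.0000) / (9) = 1.3596;  x2 ← (1−ω)·-1.0000 + ω·1.3596 = 2.3034
  x3: GS value = (-5 - (-2)·0.2545 - (-4)·2.3034 - (1)·1.0000) / (9) = 0.4136;  x3 ← (1−ω)·3.0000 + ω·0.4136 = -0.6210
  x4: GS value = (12 - (3)·0.2545 - (1)·2.3034 - (4)·-0.6210) / (9) = 1.2686;  x4 ← (1−ω)·1.0000 + ω·1.2686 = 1.3760

(0.2545, 2.3034, -0.6210, 1.3760)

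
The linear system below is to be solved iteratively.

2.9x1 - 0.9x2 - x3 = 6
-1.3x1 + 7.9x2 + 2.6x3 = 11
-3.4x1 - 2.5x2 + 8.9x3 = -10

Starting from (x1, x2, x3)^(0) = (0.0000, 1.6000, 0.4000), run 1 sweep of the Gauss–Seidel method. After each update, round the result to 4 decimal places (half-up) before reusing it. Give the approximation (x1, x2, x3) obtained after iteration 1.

(2.7034, 1.7056, 0.3883)

Iteration 1:
  x1 = (6 - (-0.9)·1.6000 - (-1)·0.4000) / (2.9) = 2.7034
  x2 = (11 - (-1.3)·2.7034 - (2.6)·0.4000) / (7.9) = 1.7056
  x3 = (-10 - (-3.4)·2.7034 - (-2.5)·1.7056) / (8.9) = 0.3883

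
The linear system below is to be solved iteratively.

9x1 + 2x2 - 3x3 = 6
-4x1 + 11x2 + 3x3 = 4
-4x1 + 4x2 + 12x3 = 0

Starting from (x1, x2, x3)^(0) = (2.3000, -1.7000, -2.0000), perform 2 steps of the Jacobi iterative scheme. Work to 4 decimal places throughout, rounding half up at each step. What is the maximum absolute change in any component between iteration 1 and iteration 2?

1.7892

Iteration 1:
  x1 = (6 - (2)·-1.7000 - (-3)·-2.0000) / (9) = 0.3778
  x2 = (4 - (-4)·2.3000 - (3)·-2.0000) / (11) = 1.7455
  x3 = (0 - (-4)·2.3000 - (4)·-1.7000) / (12) = 1.3333
Iteration 2:
  x1 = (6 - (2)·1.7455 - (-3)·1.3333) / (9) = 0.7232
  x2 = (4 - (-4)·0.3778 - (3)·1.3333) / (11) = 0.1374
  x3 = (0 - (-4)·0.3778 - (4)·1.7455) / (12) = -0.4559
Change: (0.3454, -1.6081, -1.7892) → max |·| = 1.7892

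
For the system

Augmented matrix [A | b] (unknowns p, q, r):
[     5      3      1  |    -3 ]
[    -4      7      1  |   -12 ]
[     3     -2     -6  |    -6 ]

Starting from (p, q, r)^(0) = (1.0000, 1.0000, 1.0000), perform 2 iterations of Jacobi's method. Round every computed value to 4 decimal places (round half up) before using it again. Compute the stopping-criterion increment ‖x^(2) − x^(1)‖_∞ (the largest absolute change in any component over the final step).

1.3953

Iteration 1:
  p = (-3 - (3)·1.0000 - (1)·1.0000) / (5) = -1.4000
  q = (-12 - (-4)·1.0000 - (1)·1.0000) / (7) = -1.2857
  r = (-6 - (3)·1.0000 - (-2)·1.0000) / (-6) = 1.1667
Iteration 2:
  p = (-3 - (3)·-1.2857 - (1)·1.1667) / (5) = -0.0619
  q = (-12 - (-4)·-1.4000 - (1)·1.1667) / (7) = -2.6810
  r = (-6 - (3)·-1.4000 - (-2)·-1.2857) / (-6) = 0.7286
Change: (1.3381, -1.3953, -0.4381) → max |·| = 1.3953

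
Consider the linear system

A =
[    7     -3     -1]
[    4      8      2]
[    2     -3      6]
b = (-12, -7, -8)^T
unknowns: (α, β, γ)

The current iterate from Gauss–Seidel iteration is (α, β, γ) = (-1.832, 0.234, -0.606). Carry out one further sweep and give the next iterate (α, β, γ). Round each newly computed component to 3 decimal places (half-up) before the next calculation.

(-1.701, 0.127, -0.703)

One sweep:
  α = (-12 - (-3)·0.234 - (-1)·-0.606) / (7) = -1.701
  β = (-7 - (4)·-1.701 - (2)·-0.606) / (8) = 0.127
  γ = (-8 - (2)·-1.701 - (-3)·0.127) / (6) = -0.703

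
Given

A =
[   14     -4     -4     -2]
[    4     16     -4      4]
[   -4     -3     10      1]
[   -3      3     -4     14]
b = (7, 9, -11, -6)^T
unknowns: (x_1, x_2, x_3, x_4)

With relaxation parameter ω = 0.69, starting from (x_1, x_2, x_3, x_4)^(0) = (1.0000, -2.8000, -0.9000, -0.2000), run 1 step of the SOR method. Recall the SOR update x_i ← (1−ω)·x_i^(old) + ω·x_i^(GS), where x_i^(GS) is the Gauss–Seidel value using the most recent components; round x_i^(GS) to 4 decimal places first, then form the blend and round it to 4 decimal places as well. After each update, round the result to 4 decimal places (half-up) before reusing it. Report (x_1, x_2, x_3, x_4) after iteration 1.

(-0.0941, -0.5844, -1.1712, -0.5161)

Iteration 1:
  x_1: GS value = (7 - (-4)·-2.8000 - (-4)·-0.9000 - (-2)·-0.2000) / (14) = -0.5857;  x_1 ← (1−ω)·1.0000 + ω·-0.5857 = -0.0941
  x_2: GS value = (9 - (4)·-0.0941 - (-4)·-0.9000 - (4)·-0.2000) / (16) = 0.4110;  x_2 ← (1−ω)·-2.8000 + ω·0.4110 = -0.5844
  x_3: GS value = (-11 - (-4)·-0.0941 - (-3)·-0.5844 - (1)·-0.2000) / (10) = -1.2930;  x_3 ← (1−ω)·-0.9000 + ω·-1.2930 = -1.1712
  x_4: GS value = (-6 - (-3)·-0.0941 - (3)·-0.5844 - (-4)·-1.1712) / (14) = -0.6581;  x_4 ← (1−ω)·-0.2000 + ω·-0.6581 = -0.5161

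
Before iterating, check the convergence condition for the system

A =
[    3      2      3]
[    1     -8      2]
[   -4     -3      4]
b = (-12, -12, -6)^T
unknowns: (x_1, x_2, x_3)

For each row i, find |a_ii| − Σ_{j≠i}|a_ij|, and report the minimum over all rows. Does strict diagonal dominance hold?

row 1: |3| − (2+3) = -2
row 2: |-8| − (1+2) = 5
row 3: |4| − (4+3) = -3
minimum over rows = -3 → not strictly diagonally dominant

-3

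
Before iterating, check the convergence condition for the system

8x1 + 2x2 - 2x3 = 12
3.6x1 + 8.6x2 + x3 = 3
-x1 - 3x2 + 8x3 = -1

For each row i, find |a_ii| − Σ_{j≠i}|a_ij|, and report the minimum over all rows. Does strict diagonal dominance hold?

row 1: |8| − (2+2) = 4
row 2: |8.6| − (3.6+1) = 4
row 3: |8| − (1+3) = 4
minimum over rows = 4 → strictly diagonally dominant (convergence guaranteed)

4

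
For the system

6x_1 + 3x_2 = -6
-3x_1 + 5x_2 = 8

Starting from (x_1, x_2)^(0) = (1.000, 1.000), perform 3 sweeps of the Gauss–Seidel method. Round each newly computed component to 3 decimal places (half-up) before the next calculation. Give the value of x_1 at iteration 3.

-1.395

Iteration 1:
  x_1 = (-6 - (3)·1.000) / (6) = -1.500
  x_2 = (8 - (-3)·-1.500) / (5) = 0.700
Iteration 2:
  x_1 = (-6 - (3)·0.700) / (6) = -1.350
  x_2 = (8 - (-3)·-1.350) / (5) = 0.790
Iteration 3:
  x_1 = (-6 - (3)·0.790) / (6) = -1.395
  x_2 = (8 - (-3)·-1.395) / (5) = 0.763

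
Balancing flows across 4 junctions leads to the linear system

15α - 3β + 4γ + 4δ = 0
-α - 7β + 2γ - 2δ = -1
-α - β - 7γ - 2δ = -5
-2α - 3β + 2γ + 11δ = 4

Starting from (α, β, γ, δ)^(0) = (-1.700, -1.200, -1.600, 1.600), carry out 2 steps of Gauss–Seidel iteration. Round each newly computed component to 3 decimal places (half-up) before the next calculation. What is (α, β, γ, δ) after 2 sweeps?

Iteration 1:
  α = (0 - (-3)·-1.200 - (4)·-1.600 - (4)·1.600) / (15) = -0.240
  β = (-1 - (-1)·-0.240 - (2)·-1.600 - (-2)·1.600) / (-7) = -0.737
  γ = (-5 - (-1)·-0.240 - (-1)·-0.737 - (-2)·1.600) / (-7) = 0.397
  δ = (4 - (-2)·-0.240 - (-3)·-0.737 - (2)·0.397) / (11) = 0.047
Iteration 2:
  α = (0 - (-3)·-0.737 - (4)·0.397 - (4)·0.047) / (15) = -0.266
  β = (-1 - (-1)·-0.266 - (2)·0.397 - (-2)·0.047) / (-7) = 0.281
  γ = (-5 - (-1)·-0.266 - (-1)·0.281 - (-2)·0.047) / (-7) = 0.699
  δ = (4 - (-2)·-0.266 - (-3)·0.281 - (2)·0.699) / (11) = 0.265

(-0.266, 0.281, 0.699, 0.265)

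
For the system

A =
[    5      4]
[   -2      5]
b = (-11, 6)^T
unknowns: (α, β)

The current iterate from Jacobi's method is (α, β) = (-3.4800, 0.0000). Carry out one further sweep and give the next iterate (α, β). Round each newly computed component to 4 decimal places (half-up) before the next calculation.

(-2.2000, -0.1920)

One sweep:
  α = (-11 - (4)·0.0000) / (5) = -2.2000
  β = (6 - (-2)·-3.4800) / (5) = -0.1920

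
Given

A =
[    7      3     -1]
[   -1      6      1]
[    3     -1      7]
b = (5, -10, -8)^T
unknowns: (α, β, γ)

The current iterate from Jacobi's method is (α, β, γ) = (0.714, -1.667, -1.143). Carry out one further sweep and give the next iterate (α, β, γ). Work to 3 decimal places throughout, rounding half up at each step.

One sweep:
  α = (5 - (3)·-1.667 - (-1)·-1.143) / (7) = 1.265
  β = (-10 - (-1)·0.714 - (1)·-1.143) / (6) = -1.357
  γ = (-8 - (3)·0.714 - (-1)·-1.667) / (7) = -1.687

(1.265, -1.357, -1.687)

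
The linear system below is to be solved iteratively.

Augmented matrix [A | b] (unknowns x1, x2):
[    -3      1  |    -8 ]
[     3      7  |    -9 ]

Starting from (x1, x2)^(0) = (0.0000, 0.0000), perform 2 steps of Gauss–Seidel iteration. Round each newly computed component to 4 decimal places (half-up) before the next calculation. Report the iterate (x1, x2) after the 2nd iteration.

Iteration 1:
  x1 = (-8 - (1)·0.0000) / (-3) = 2.6667
  x2 = (-9 - (3)·2.6667) / (7) = -2.4286
Iteration 2:
  x1 = (-8 - (1)·-2.4286) / (-3) = 1.8571
  x2 = (-9 - (3)·1.8571) / (7) = -2.0816

(1.8571, -2.0816)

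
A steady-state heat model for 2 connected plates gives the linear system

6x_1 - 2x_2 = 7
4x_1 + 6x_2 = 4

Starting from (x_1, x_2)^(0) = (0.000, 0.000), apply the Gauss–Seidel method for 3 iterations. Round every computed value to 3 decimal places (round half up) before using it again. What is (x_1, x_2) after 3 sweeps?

(1.138, -0.092)

Iteration 1:
  x_1 = (7 - (-2)·0.000) / (6) = 1.167
  x_2 = (4 - (4)·1.167) / (6) = -0.111
Iteration 2:
  x_1 = (7 - (-2)·-0.111) / (6) = 1.130
  x_2 = (4 - (4)·1.130) / (6) = -0.087
Iteration 3:
  x_1 = (7 - (-2)·-0.087) / (6) = 1.138
  x_2 = (4 - (4)·1.138) / (6) = -0.092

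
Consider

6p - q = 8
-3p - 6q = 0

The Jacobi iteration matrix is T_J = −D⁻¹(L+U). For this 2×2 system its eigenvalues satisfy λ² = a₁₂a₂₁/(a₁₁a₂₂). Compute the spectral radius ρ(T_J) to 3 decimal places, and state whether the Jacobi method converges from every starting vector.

0.289

a₁₂a₂₁/(a₁₁a₂₂) = (-1)·(-3) / ((6)·(-6)) = -0.083333
ρ = √|-0.083333| = √0.083333 = 0.289
ρ < 1, so Jacobi converges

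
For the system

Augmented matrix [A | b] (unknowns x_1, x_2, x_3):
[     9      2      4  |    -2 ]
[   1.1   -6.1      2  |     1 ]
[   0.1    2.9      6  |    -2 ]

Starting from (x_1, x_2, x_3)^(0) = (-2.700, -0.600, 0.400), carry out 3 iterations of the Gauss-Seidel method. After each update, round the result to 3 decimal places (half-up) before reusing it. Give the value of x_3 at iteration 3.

-0.215

Iteration 1:
  x_1 = (-2 - (2)·-0.600 - (4)·0.400) / (9) = -0.267
  x_2 = (1 - (1.1)·-0.267 - (2)·0.400) / (-6.1) = -0.081
  x_3 = (-2 - (0.1)·-0.267 - (2.9)·-0.081) / (6) = -0.290
Iteration 2:
  x_1 = (-2 - (2)·-0.081 - (4)·-0.290) / (9) = -0.075
  x_2 = (1 - (1.1)·-0.075 - (2)·-0.290) / (-6.1) = -0.273
  x_3 = (-2 - (0.1)·-0.075 - (2.9)·-0.273) / (6) = -0.200
Iteration 3:
  x_1 = (-2 - (2)·-0.273 - (4)·-0.200) / (9) = -0.073
  x_2 = (1 - (1.1)·-0.073 - (2)·-0.200) / (-6.1) = -0.243
  x_3 = (-2 - (0.1)·-0.073 - (2.9)·-0.243) / (6) = -0.215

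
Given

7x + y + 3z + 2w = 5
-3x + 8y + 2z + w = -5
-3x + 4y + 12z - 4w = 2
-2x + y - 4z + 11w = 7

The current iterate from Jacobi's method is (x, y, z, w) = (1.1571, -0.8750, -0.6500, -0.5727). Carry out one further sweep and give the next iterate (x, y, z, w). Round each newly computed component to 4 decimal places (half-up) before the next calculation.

One sweep:
  x = (5 - (1)·-0.8750 - (3)·-0.6500 - (2)·-0.5727) / (7) = 1.2815
  y = (-5 - (-3)·1.1571 - (2)·-0.6500 - (1)·-0.5727) / (8) = 0.0430
  z = (2 - (-3)·1.1571 - (4)·-0.8750 - (-4)·-0.5727) / (12) = 0.5567
  w = (7 - (-2)·1.1571 - (1)·-0.8750 - (-4)·-0.6500) / (11) = 0.6899

(1.2815, 0.0430, 0.5567, 0.6899)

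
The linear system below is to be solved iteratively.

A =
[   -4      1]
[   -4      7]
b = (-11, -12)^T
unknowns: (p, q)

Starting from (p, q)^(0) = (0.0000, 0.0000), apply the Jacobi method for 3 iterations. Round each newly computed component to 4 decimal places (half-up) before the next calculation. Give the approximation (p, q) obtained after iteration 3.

(2.7143, -0.3878)

Iteration 1:
  p = (-11 - (1)·0.0000) / (-4) = 2.7500
  q = (-12 - (-4)·0.0000) / (7) = -1.7143
Iteration 2:
  p = (-11 - (1)·-1.7143) / (-4) = 2.3214
  q = (-12 - (-4)·2.7500) / (7) = -0.1429
Iteration 3:
  p = (-11 - (1)·-0.1429) / (-4) = 2.7143
  q = (-12 - (-4)·2.3214) / (7) = -0.3878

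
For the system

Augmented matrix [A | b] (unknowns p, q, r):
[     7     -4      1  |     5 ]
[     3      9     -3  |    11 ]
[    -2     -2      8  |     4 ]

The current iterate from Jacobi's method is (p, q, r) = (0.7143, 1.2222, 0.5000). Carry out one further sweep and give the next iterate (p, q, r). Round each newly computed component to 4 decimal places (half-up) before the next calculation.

One sweep:
  p = (5 - (-4)·1.2222 - (1)·0.5000) / (7) = 1.3413
  q = (11 - (3)·0.7143 - (-3)·0.5000) / (9) = 1.1508
  r = (4 - (-2)·0.7143 - (-2)·1.2222) / (8) = 0.9841

(1.3413, 1.1508, 0.9841)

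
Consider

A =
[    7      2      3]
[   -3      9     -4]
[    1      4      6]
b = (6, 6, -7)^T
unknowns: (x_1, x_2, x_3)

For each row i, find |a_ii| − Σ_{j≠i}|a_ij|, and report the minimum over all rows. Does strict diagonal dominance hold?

1

row 1: |7| − (2+3) = 2
row 2: |9| − (3+4) = 2
row 3: |6| − (1+4) = 1
minimum over rows = 1 → strictly diagonally dominant (convergence guaranteed)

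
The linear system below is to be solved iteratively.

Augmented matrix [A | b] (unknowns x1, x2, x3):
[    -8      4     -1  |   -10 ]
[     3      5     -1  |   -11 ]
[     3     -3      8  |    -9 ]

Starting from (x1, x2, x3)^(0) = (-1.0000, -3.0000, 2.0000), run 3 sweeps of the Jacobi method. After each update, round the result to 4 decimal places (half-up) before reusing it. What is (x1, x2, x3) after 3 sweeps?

Iteration 1:
  x1 = (-10 - (4)·-3.0000 - (-1)·2.0000) / (-8) = -0.5000
  x2 = (-11 - (3)·-1.0000 - (-1)·2.0000) / (5) = -1.2000
  x3 = (-9 - (3)·-1.0000 - (-3)·-3.0000) / (8) = -1.8750
Iteration 2:
  x1 = (-10 - (4)·-1.2000 - (-1)·-1.8750) / (-8) = 0.8844
  x2 = (-11 - (3)·-0.5000 - (-1)·-1.8750) / (5) = -2.2750
  x3 = (-9 - (3)·-0.5000 - (-3)·-1.2000) / (8) = -1.3875
Iteration 3:
  x1 = (-10 - (4)·-2.2750 - (-1)·-1.3875) / (-8) = 0.2859
  x2 = (-11 - (3)·0.8844 - (-1)·-1.3875) / (5) = -3.0081
  x3 = (-9 - (3)·0.8844 - (-3)·-2.2750) / (8) = -2.3098

(0.2859, -3.0081, -2.3098)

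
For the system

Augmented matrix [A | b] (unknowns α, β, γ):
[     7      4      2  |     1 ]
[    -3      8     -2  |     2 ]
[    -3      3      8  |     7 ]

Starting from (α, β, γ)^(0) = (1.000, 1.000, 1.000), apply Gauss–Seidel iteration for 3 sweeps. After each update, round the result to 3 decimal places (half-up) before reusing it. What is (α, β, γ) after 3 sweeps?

Iteration 1:
  α = (1 - (4)·1.000 - (2)·1.000) / (7) = -0.714
  β = (2 - (-3)·-0.714 - (-2)·1.000) / (8) = 0.232
  γ = (7 - (-3)·-0.714 - (3)·0.232) / (8) = 0.520
Iteration 2:
  α = (1 - (4)·0.232 - (2)·0.520) / (7) = -0.138
  β = (2 - (-3)·-0.138 - (-2)·0.520) / (8) = 0.328
  γ = (7 - (-3)·-0.138 - (3)·0.328) / (8) = 0.700
Iteration 3:
  α = (1 - (4)·0.328 - (2)·0.700) / (7) = -0.245
  β = (2 - (-3)·-0.245 - (-2)·0.700) / (8) = 0.333
  γ = (7 - (-3)·-0.245 - (3)·0.333) / (8) = 0.658

(-0.245, 0.333, 0.658)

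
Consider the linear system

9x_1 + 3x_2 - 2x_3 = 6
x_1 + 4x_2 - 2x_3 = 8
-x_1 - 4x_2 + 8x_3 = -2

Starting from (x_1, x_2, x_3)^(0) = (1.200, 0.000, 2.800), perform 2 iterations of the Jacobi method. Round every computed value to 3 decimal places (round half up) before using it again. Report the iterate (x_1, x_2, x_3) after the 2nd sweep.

Iteration 1:
  x_1 = (6 - (3)·0.000 - (-2)·2.800) / (9) = 1.289
  x_2 = (8 - (1)·1.200 - (-2)·2.800) / (4) = 3.100
  x_3 = (-2 - (-1)·1.200 - (-4)·0.000) / (8) = -0.100
Iteration 2:
  x_1 = (6 - (3)·3.100 - (-2)·-0.100) / (9) = -0.389
  x_2 = (8 - (1)·1.289 - (-2)·-0.100) / (4) = 1.628
  x_3 = (-2 - (-1)·1.289 - (-4)·3.100) / (8) = 1.461

(-0.389, 1.628, 1.461)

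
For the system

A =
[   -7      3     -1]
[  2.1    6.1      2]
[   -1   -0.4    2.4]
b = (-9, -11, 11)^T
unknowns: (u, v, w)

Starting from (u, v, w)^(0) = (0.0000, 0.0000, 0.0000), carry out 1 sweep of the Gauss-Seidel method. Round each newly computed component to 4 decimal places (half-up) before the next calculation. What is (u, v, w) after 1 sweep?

Iteration 1:
  u = (-9 - (3)·0.0000 - (-1)·0.0000) / (-7) = 1.2857
  v = (-11 - (2.1)·1.2857 - (2)·0.0000) / (6.1) = -2.2459
  w = (11 - (-1)·1.2857 - (-0.4)·-2.2459) / (2.4) = 4.7447

(1.2857, -2.2459, 4.7447)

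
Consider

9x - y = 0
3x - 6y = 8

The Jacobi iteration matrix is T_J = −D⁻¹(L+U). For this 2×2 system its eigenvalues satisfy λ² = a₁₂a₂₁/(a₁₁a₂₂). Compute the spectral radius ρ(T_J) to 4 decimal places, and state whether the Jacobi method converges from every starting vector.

a₁₂a₂₁/(a₁₁a₂₂) = (-1)·(3) / ((9)·(-6)) = 0.055556
ρ = √|0.055556| = √0.055556 = 0.2357
ρ < 1, so Jacobi converges

0.2357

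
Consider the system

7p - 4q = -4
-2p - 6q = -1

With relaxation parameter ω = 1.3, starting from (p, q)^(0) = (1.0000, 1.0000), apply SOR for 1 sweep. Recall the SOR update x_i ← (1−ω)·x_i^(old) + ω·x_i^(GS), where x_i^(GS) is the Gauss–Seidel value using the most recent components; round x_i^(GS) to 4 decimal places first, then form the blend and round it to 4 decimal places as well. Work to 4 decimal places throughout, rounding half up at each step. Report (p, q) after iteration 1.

(-0.3000, 0.0467)

Iteration 1:
  p: GS value = (-4 - (-4)·1.0000) / (7) = 0.0000;  p ← (1−ω)·1.0000 + ω·0.0000 = -0.3000
  q: GS value = (-1 - (-2)·-0.3000) / (-6) = 0.2667;  q ← (1−ω)·1.0000 + ω·0.2667 = 0.0467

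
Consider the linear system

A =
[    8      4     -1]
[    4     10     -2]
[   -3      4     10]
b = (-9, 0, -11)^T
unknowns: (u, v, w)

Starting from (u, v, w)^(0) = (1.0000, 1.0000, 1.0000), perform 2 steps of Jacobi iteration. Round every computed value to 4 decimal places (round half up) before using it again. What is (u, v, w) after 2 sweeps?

(-1.1750, 0.3600, -1.4700)

Iteration 1:
  u = (-9 - (4)·1.0000 - (-1)·1.0000) / (8) = -1.5000
  v = (0 - (4)·1.0000 - (-2)·1.0000) / (10) = -0.2000
  w = (-11 - (-3)·1.0000 - (4)·1.0000) / (10) = -1.2000
Iteration 2:
  u = (-9 - (4)·-0.2000 - (-1)·-1.2000) / (8) = -1.1750
  v = (0 - (4)·-1.5000 - (-2)·-1.2000) / (10) = 0.3600
  w = (-11 - (-3)·-1.5000 - (4)·-0.2000) / (10) = -1.4700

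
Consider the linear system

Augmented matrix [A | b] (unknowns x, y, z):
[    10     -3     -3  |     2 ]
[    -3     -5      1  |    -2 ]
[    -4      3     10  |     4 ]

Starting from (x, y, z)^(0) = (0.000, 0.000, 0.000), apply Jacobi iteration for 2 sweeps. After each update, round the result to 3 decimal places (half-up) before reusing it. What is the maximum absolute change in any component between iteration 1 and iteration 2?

0.240

Iteration 1:
  x = (2 - (-3)·0.000 - (-3)·0.000) / (10) = 0.200
  y = (-2 - (-3)·0.000 - (1)·0.000) / (-5) = 0.400
  z = (4 - (-4)·0.000 - (3)·0.000) / (10) = 0.400
Iteration 2:
  x = (2 - (-3)·0.400 - (-3)·0.400) / (10) = 0.440
  y = (-2 - (-3)·0.200 - (1)·0.400) / (-5) = 0.360
  z = (4 - (-4)·0.200 - (3)·0.400) / (10) = 0.360
Change: (0.240, -0.040, -0.040) → max |·| = 0.240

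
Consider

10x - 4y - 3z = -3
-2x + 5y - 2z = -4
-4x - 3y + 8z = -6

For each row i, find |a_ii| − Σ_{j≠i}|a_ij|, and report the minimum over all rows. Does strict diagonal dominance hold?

1

row 1: |10| − (4+3) = 3
row 2: |5| − (2+2) = 1
row 3: |8| − (4+3) = 1
minimum over rows = 1 → strictly diagonally dominant (convergence guaranteed)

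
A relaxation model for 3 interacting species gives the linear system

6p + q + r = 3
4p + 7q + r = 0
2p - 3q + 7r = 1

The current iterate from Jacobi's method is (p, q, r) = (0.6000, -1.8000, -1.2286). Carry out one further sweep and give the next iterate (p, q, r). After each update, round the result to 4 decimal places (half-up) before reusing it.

(1.0048, -0.1673, -0.8000)

One sweep:
  p = (3 - (1)·-1.8000 - (1)·-1.2286) / (6) = 1.0048
  q = (0 - (4)·0.6000 - (1)·-1.2286) / (7) = -0.1673
  r = (1 - (2)·0.6000 - (-3)·-1.8000) / (7) = -0.8000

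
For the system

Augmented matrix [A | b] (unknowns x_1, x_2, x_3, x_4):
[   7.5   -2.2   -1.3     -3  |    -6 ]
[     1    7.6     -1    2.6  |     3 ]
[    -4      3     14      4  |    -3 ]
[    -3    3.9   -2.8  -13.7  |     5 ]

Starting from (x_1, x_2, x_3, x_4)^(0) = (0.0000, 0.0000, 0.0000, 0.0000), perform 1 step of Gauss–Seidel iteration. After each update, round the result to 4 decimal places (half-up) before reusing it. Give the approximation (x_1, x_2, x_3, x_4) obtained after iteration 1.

Iteration 1:
  x_1 = (-6 - (-2.2)·0.0000 - (-1.3)·0.0000 - (-3)·0.0000) / (7.5) = -0.8000
  x_2 = (3 - (1)·-0.8000 - (-1)·0.0000 - (2.6)·0.0000) / (7.6) = 0.5000
  x_3 = (-3 - (-4)·-0.8000 - (3)·0.5000 - (4)·0.0000) / (14) = -0.5500
  x_4 = (5 - (-3)·-0.8000 - (3.9)·0.5000 - (-2.8)·-0.5500) / (-13.7) = 0.0650

(-0.8000, 0.5000, -0.5500, 0.0650)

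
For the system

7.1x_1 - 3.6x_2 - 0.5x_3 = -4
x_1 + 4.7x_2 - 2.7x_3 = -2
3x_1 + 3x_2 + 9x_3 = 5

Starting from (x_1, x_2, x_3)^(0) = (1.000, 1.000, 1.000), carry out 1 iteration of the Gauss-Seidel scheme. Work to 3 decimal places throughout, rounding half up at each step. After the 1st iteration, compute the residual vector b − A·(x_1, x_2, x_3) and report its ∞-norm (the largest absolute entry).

Iteration 1:
  x_1 = (-4 - (-3.6)·1.000 - (-0.5)·1.000) / (7.1) = 0.014
  x_2 = (-2 - (1)·0.014 - (-2.7)·1.000) / (4.7) = 0.146
  x_3 = (5 - (3)·0.014 - (3)·0.146) / (9) = 0.502
Residual b − A·x = (-3.323, -1.345, 0.002); ∞-norm = 3.323

3.323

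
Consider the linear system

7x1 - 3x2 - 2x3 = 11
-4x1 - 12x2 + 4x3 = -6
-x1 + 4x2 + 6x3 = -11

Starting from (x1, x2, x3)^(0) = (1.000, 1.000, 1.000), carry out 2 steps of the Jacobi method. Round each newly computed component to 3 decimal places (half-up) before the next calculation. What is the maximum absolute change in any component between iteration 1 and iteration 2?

Iteration 1:
  x1 = (11 - (-3)·1.000 - (-2)·1.000) / (7) = 2.286
  x2 = (-6 - (-4)·1.000 - (4)·1.000) / (-12) = 0.500
  x3 = (-11 - (-1)·1.000 - (4)·1.000) / (6) = -2.333
Iteration 2:
  x1 = (11 - (-3)·0.500 - (-2)·-2.333) / (7) = 1.119
  x2 = (-6 - (-4)·2.286 - (4)·-2.333) / (-12) = -1.040
  x3 = (-11 - (-1)·2.286 - (4)·0.500) / (6) = -1.786
Change: (-1.167, -1.540, 0.547) → max |·| = 1.540

1.540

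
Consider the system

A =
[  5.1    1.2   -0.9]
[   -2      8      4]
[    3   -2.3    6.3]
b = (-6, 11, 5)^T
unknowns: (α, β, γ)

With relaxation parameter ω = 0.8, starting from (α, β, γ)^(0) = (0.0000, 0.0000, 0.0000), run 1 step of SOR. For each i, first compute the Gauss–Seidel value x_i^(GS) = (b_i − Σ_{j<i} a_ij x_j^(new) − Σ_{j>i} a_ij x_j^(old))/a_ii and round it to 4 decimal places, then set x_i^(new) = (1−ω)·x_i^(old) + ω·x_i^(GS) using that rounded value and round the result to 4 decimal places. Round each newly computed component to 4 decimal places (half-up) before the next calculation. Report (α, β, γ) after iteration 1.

Iteration 1:
  α: GS value = (-6 - (1.2)·0.0000 - (-0.9)·0.0000) / (5.1) = -1.1765;  α ← (1−ω)·0.0000 + ω·-1.1765 = -0.9412
  β: GS value = (11 - (-2)·-0.9412 - (4)·0.0000) / (8) = 1.1397;  β ← (1−ω)·0.0000 + ω·1.1397 = 0.9118
  γ: GS value = (5 - (3)·-0.9412 - (-2.3)·0.9118) / (6.3) = 1.5747;  γ ← (1−ω)·0.0000 + ω·1.5747 = 1.2598

(-0.9412, 0.9118, 1.2598)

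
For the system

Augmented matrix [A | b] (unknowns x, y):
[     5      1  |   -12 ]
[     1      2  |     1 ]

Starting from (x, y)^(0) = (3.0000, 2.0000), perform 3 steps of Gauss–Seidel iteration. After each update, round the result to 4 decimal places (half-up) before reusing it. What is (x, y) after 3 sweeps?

Iteration 1:
  x = (-12 - (1)·2.0000) / (5) = -2.8000
  y = (1 - (1)·-2.8000) / (2) = 1.9000
Iteration 2:
  x = (-12 - (1)·1.9000) / (5) = -2.7800
  y = (1 - (1)·-2.7800) / (2) = 1.8900
Iteration 3:
  x = (-12 - (1)·1.8900) / (5) = -2.7780
  y = (1 - (1)·-2.7780) / (2) = 1.8890

(-2.7780, 1.8890)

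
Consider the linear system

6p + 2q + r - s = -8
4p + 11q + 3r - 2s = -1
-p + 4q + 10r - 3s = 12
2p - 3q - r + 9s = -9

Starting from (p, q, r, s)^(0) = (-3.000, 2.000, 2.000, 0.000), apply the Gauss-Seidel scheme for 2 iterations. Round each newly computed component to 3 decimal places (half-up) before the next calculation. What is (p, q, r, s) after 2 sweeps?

(-1.603, 0.195, 0.868, -0.482)

Iteration 1:
  p = (-8 - (2)·2.000 - (1)·2.000 - (-1)·0.000) / (6) = -2.333
  q = (-1 - (4)·-2.333 - (3)·2.000 - (-2)·0.000) / (11) = 0.212
  r = (12 - (-1)·-2.333 - (4)·0.212 - (-3)·0.000) / (10) = 0.882
  s = (-9 - (2)·-2.333 - (-3)·0.212 - (-1)·0.882) / (9) = -0.313
Iteration 2:
  p = (-8 - (2)·0.212 - (1)·0.882 - (-1)·-0.313) / (6) = -1.603
  q = (-1 - (4)·-1.603 - (3)·0.882 - (-2)·-0.313) / (11) = 0.195
  r = (12 - (-1)·-1.603 - (4)·0.195 - (-3)·-0.313) / (10) = 0.868
  s = (-9 - (2)·-1.603 - (-3)·0.195 - (-1)·0.868) / (9) = -0.482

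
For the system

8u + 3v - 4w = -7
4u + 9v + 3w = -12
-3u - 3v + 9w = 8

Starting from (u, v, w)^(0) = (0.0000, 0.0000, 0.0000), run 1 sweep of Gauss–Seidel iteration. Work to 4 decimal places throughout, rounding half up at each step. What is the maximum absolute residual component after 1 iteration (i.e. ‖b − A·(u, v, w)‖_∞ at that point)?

3.9628

Iteration 1:
  u = (-7 - (3)·0.0000 - (-4)·0.0000) / (8) = -0.8750
  v = (-12 - (4)·-0.8750 - (3)·0.0000) / (9) = -0.9444
  w = (8 - (-3)·-0.8750 - (-3)·-0.9444) / (9) = 0.2824
Residual b − A·x = (3.9628, -0.8476, 0.0002); ∞-norm = 3.9628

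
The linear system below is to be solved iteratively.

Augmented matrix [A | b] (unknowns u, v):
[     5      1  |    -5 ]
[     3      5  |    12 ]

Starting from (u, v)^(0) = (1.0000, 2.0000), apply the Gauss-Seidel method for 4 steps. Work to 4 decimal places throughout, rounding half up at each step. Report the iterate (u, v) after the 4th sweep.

(-1.6813, 3.4088)

Iteration 1:
  u = (-5 - (1)·2.0000) / (5) = -1.4000
  v = (12 - (3)·-1.4000) / (5) = 3.2400
Iteration 2:
  u = (-5 - (1)·3.2400) / (5) = -1.6480
  v = (12 - (3)·-1.6480) / (5) = 3.3888
Iteration 3:
  u = (-5 - (1)·3.3888) / (5) = -1.6778
  v = (12 - (3)·-1.6778) / (5) = 3.4067
Iteration 4:
  u = (-5 - (1)·3.4067) / (5) = -1.6813
  v = (12 - (3)·-1.6813) / (5) = 3.4088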